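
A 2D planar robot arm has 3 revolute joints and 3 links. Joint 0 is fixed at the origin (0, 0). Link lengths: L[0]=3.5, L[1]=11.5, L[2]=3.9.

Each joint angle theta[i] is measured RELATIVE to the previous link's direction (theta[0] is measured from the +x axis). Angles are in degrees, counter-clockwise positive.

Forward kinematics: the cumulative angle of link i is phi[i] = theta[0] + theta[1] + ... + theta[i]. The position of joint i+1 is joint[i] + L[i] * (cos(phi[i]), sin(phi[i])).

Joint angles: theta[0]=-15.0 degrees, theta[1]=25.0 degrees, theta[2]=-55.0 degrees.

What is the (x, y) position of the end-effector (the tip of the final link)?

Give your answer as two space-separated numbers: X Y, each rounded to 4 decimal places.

Answer: 17.4637 -1.6666

Derivation:
joint[0] = (0.0000, 0.0000)  (base)
link 0: phi[0] = -15 = -15 deg
  cos(-15 deg) = 0.9659, sin(-15 deg) = -0.2588
  joint[1] = (0.0000, 0.0000) + 3.5 * (0.9659, -0.2588) = (0.0000 + 3.3807, 0.0000 + -0.9059) = (3.3807, -0.9059)
link 1: phi[1] = -15 + 25 = 10 deg
  cos(10 deg) = 0.9848, sin(10 deg) = 0.1736
  joint[2] = (3.3807, -0.9059) + 11.5 * (0.9848, 0.1736) = (3.3807 + 11.3253, -0.9059 + 1.9970) = (14.7060, 1.0911)
link 2: phi[2] = -15 + 25 + -55 = -45 deg
  cos(-45 deg) = 0.7071, sin(-45 deg) = -0.7071
  joint[3] = (14.7060, 1.0911) + 3.9 * (0.7071, -0.7071) = (14.7060 + 2.7577, 1.0911 + -2.7577) = (17.4637, -1.6666)
End effector: (17.4637, -1.6666)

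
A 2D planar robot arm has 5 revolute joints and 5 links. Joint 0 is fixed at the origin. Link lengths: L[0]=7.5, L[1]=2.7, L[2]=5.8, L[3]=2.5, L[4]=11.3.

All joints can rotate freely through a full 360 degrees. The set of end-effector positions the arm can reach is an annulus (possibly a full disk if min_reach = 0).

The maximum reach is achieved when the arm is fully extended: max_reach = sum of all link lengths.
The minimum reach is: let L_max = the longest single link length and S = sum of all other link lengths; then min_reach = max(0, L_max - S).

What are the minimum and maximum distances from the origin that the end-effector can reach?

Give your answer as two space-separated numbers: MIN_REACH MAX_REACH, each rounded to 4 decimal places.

Answer: 0.0000 29.8000

Derivation:
Link lengths: [7.5, 2.7, 5.8, 2.5, 11.3]
max_reach = 7.5 + 2.7 + 5.8 + 2.5 + 11.3 = 29.8
L_max = max([7.5, 2.7, 5.8, 2.5, 11.3]) = 11.3
S (sum of others) = 29.8 - 11.3 = 18.5
min_reach = max(0, 11.3 - 18.5) = max(0, -7.2) = 0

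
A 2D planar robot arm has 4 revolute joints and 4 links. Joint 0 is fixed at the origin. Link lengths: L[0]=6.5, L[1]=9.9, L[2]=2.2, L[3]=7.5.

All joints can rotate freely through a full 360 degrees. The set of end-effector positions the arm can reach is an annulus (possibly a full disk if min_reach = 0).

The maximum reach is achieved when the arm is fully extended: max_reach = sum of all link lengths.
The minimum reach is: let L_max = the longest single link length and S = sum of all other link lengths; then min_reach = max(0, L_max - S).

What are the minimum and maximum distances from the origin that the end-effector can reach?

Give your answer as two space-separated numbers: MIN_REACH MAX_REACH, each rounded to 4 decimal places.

Answer: 0.0000 26.1000

Derivation:
Link lengths: [6.5, 9.9, 2.2, 7.5]
max_reach = 6.5 + 9.9 + 2.2 + 7.5 = 26.1
L_max = max([6.5, 9.9, 2.2, 7.5]) = 9.9
S (sum of others) = 26.1 - 9.9 = 16.2
min_reach = max(0, 9.9 - 16.2) = max(0, -6.3) = 0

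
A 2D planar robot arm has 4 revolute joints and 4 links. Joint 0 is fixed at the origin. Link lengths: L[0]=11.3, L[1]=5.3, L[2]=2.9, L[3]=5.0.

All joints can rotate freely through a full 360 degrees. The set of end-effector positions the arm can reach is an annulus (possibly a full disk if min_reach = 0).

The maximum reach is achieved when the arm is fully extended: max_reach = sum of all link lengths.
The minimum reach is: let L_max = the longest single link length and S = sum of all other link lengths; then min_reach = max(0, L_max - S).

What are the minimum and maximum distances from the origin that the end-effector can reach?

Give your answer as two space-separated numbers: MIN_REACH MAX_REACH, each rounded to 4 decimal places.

Answer: 0.0000 24.5000

Derivation:
Link lengths: [11.3, 5.3, 2.9, 5.0]
max_reach = 11.3 + 5.3 + 2.9 + 5 = 24.5
L_max = max([11.3, 5.3, 2.9, 5.0]) = 11.3
S (sum of others) = 24.5 - 11.3 = 13.2
min_reach = max(0, 11.3 - 13.2) = max(0, -1.9) = 0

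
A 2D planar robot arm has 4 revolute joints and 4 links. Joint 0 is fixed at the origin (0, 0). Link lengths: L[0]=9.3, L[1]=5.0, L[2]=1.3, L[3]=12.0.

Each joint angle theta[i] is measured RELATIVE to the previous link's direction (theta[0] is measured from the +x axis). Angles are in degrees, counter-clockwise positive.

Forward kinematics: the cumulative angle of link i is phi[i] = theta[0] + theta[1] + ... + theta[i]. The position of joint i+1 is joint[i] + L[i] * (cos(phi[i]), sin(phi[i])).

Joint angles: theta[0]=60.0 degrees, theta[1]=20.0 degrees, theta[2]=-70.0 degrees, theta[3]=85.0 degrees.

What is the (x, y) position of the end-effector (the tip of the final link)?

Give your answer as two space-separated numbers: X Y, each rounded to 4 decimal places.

Answer: 5.7526 25.1582

Derivation:
joint[0] = (0.0000, 0.0000)  (base)
link 0: phi[0] = 60 = 60 deg
  cos(60 deg) = 0.5000, sin(60 deg) = 0.8660
  joint[1] = (0.0000, 0.0000) + 9.3 * (0.5000, 0.8660) = (0.0000 + 4.6500, 0.0000 + 8.0540) = (4.6500, 8.0540)
link 1: phi[1] = 60 + 20 = 80 deg
  cos(80 deg) = 0.1736, sin(80 deg) = 0.9848
  joint[2] = (4.6500, 8.0540) + 5 * (0.1736, 0.9848) = (4.6500 + 0.8682, 8.0540 + 4.9240) = (5.5182, 12.9781)
link 2: phi[2] = 60 + 20 + -70 = 10 deg
  cos(10 deg) = 0.9848, sin(10 deg) = 0.1736
  joint[3] = (5.5182, 12.9781) + 1.3 * (0.9848, 0.1736) = (5.5182 + 1.2803, 12.9781 + 0.2257) = (6.7985, 13.2038)
link 3: phi[3] = 60 + 20 + -70 + 85 = 95 deg
  cos(95 deg) = -0.0872, sin(95 deg) = 0.9962
  joint[4] = (6.7985, 13.2038) + 12 * (-0.0872, 0.9962) = (6.7985 + -1.0459, 13.2038 + 11.9543) = (5.7526, 25.1582)
End effector: (5.7526, 25.1582)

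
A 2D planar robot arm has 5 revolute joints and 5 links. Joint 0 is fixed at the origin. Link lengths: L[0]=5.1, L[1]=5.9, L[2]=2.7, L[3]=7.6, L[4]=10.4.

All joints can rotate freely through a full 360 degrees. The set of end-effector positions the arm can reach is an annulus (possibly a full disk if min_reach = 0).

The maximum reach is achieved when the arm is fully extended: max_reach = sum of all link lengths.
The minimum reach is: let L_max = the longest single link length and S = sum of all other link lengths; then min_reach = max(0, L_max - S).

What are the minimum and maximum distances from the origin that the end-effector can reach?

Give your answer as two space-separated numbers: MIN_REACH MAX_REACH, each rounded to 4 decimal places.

Answer: 0.0000 31.7000

Derivation:
Link lengths: [5.1, 5.9, 2.7, 7.6, 10.4]
max_reach = 5.1 + 5.9 + 2.7 + 7.6 + 10.4 = 31.7
L_max = max([5.1, 5.9, 2.7, 7.6, 10.4]) = 10.4
S (sum of others) = 31.7 - 10.4 = 21.3
min_reach = max(0, 10.4 - 21.3) = max(0, -10.9) = 0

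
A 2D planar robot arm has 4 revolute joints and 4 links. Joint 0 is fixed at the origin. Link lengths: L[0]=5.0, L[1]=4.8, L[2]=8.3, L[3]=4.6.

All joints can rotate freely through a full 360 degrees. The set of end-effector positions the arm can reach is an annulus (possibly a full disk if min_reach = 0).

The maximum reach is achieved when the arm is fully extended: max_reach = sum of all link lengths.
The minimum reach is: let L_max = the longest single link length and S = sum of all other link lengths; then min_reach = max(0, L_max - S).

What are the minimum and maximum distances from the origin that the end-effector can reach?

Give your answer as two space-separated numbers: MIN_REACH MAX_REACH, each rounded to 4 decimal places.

Link lengths: [5.0, 4.8, 8.3, 4.6]
max_reach = 5 + 4.8 + 8.3 + 4.6 = 22.7
L_max = max([5.0, 4.8, 8.3, 4.6]) = 8.3
S (sum of others) = 22.7 - 8.3 = 14.4
min_reach = max(0, 8.3 - 14.4) = max(0, -6.1) = 0

Answer: 0.0000 22.7000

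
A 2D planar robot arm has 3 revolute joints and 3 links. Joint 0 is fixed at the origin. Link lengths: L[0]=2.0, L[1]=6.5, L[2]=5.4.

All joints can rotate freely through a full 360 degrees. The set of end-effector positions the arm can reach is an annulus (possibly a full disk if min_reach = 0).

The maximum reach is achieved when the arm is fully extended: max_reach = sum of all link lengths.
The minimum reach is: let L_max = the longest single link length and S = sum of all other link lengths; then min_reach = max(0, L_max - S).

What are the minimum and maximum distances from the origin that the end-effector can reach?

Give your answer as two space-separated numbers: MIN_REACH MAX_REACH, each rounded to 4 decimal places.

Answer: 0.0000 13.9000

Derivation:
Link lengths: [2.0, 6.5, 5.4]
max_reach = 2 + 6.5 + 5.4 = 13.9
L_max = max([2.0, 6.5, 5.4]) = 6.5
S (sum of others) = 13.9 - 6.5 = 7.4
min_reach = max(0, 6.5 - 7.4) = max(0, -0.9) = 0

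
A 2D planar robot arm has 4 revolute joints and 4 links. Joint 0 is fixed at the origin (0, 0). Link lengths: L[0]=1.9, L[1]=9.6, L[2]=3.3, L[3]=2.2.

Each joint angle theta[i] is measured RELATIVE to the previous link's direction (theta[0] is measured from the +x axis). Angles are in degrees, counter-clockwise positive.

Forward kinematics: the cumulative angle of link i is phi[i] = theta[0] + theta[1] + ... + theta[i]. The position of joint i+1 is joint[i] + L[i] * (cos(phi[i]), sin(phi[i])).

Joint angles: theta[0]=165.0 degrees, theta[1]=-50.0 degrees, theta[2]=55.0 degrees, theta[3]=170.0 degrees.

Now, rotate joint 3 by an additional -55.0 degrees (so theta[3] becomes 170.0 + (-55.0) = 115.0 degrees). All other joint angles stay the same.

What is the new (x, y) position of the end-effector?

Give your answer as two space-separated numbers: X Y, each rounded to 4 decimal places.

Answer: -8.5729 7.6403

Derivation:
joint[0] = (0.0000, 0.0000)  (base)
link 0: phi[0] = 165 = 165 deg
  cos(165 deg) = -0.9659, sin(165 deg) = 0.2588
  joint[1] = (0.0000, 0.0000) + 1.9 * (-0.9659, 0.2588) = (0.0000 + -1.8353, 0.0000 + 0.4918) = (-1.8353, 0.4918)
link 1: phi[1] = 165 + -50 = 115 deg
  cos(115 deg) = -0.4226, sin(115 deg) = 0.9063
  joint[2] = (-1.8353, 0.4918) + 9.6 * (-0.4226, 0.9063) = (-1.8353 + -4.0571, 0.4918 + 8.7006) = (-5.8924, 9.1923)
link 2: phi[2] = 165 + -50 + 55 = 170 deg
  cos(170 deg) = -0.9848, sin(170 deg) = 0.1736
  joint[3] = (-5.8924, 9.1923) + 3.3 * (-0.9848, 0.1736) = (-5.8924 + -3.2499, 9.1923 + 0.5730) = (-9.1423, 9.7653)
link 3: phi[3] = 165 + -50 + 55 + 115 = 285 deg
  cos(285 deg) = 0.2588, sin(285 deg) = -0.9659
  joint[4] = (-9.1423, 9.7653) + 2.2 * (0.2588, -0.9659) = (-9.1423 + 0.5694, 9.7653 + -2.1250) = (-8.5729, 7.6403)
End effector: (-8.5729, 7.6403)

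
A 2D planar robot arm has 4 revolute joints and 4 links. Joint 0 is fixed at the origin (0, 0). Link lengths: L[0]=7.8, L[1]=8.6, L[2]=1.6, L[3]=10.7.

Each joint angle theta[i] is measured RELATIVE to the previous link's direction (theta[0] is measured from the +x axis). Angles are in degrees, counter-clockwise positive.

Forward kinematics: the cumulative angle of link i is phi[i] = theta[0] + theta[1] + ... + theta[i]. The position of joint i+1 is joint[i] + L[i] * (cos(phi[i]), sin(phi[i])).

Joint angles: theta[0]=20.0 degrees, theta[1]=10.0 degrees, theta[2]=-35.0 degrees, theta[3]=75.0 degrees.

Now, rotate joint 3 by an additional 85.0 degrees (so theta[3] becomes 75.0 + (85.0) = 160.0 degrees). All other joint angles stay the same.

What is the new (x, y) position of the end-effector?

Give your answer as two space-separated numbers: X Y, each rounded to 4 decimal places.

Answer: 6.6738 11.3503

Derivation:
joint[0] = (0.0000, 0.0000)  (base)
link 0: phi[0] = 20 = 20 deg
  cos(20 deg) = 0.9397, sin(20 deg) = 0.3420
  joint[1] = (0.0000, 0.0000) + 7.8 * (0.9397, 0.3420) = (0.0000 + 7.3296, 0.0000 + 2.6678) = (7.3296, 2.6678)
link 1: phi[1] = 20 + 10 = 30 deg
  cos(30 deg) = 0.8660, sin(30 deg) = 0.5000
  joint[2] = (7.3296, 2.6678) + 8.6 * (0.8660, 0.5000) = (7.3296 + 7.4478, 2.6678 + 4.3000) = (14.7774, 6.9678)
link 2: phi[2] = 20 + 10 + -35 = -5 deg
  cos(-5 deg) = 0.9962, sin(-5 deg) = -0.0872
  joint[3] = (14.7774, 6.9678) + 1.6 * (0.9962, -0.0872) = (14.7774 + 1.5939, 6.9678 + -0.1394) = (16.3713, 6.8283)
link 3: phi[3] = 20 + 10 + -35 + 160 = 155 deg
  cos(155 deg) = -0.9063, sin(155 deg) = 0.4226
  joint[4] = (16.3713, 6.8283) + 10.7 * (-0.9063, 0.4226) = (16.3713 + -9.6975, 6.8283 + 4.5220) = (6.6738, 11.3503)
End effector: (6.6738, 11.3503)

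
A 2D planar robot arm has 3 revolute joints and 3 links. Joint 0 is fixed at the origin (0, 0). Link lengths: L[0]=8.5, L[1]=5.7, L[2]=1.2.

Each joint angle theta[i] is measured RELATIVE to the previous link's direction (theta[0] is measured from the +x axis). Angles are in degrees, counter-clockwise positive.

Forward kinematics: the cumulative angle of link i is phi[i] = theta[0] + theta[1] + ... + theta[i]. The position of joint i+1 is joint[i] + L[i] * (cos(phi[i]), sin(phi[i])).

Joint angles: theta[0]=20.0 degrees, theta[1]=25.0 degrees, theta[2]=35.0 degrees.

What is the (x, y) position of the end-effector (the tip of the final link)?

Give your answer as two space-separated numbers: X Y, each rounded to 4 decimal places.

joint[0] = (0.0000, 0.0000)  (base)
link 0: phi[0] = 20 = 20 deg
  cos(20 deg) = 0.9397, sin(20 deg) = 0.3420
  joint[1] = (0.0000, 0.0000) + 8.5 * (0.9397, 0.3420) = (0.0000 + 7.9874, 0.0000 + 2.9072) = (7.9874, 2.9072)
link 1: phi[1] = 20 + 25 = 45 deg
  cos(45 deg) = 0.7071, sin(45 deg) = 0.7071
  joint[2] = (7.9874, 2.9072) + 5.7 * (0.7071, 0.7071) = (7.9874 + 4.0305, 2.9072 + 4.0305) = (12.0179, 6.9377)
link 2: phi[2] = 20 + 25 + 35 = 80 deg
  cos(80 deg) = 0.1736, sin(80 deg) = 0.9848
  joint[3] = (12.0179, 6.9377) + 1.2 * (0.1736, 0.9848) = (12.0179 + 0.2084, 6.9377 + 1.1818) = (12.2263, 8.1194)
End effector: (12.2263, 8.1194)

Answer: 12.2263 8.1194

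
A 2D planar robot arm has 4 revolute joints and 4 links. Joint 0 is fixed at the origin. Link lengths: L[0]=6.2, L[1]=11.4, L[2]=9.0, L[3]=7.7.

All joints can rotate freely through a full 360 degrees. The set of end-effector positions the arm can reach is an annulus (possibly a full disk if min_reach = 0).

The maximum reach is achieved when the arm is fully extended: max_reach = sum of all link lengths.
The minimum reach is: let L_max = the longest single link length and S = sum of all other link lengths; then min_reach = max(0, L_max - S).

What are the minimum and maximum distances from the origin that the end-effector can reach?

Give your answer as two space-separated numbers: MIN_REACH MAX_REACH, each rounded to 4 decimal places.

Answer: 0.0000 34.3000

Derivation:
Link lengths: [6.2, 11.4, 9.0, 7.7]
max_reach = 6.2 + 11.4 + 9 + 7.7 = 34.3
L_max = max([6.2, 11.4, 9.0, 7.7]) = 11.4
S (sum of others) = 34.3 - 11.4 = 22.9
min_reach = max(0, 11.4 - 22.9) = max(0, -11.5) = 0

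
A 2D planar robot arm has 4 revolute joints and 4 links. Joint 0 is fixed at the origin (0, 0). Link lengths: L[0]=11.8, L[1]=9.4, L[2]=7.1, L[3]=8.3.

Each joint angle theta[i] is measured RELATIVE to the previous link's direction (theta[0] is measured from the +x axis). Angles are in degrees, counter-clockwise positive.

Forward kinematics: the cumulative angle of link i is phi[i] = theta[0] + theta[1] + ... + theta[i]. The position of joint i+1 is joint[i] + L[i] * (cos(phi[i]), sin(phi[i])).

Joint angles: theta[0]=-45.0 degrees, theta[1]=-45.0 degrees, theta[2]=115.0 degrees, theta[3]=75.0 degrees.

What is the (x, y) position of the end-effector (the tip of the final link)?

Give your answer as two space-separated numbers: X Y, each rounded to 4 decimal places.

joint[0] = (0.0000, 0.0000)  (base)
link 0: phi[0] = -45 = -45 deg
  cos(-45 deg) = 0.7071, sin(-45 deg) = -0.7071
  joint[1] = (0.0000, 0.0000) + 11.8 * (0.7071, -0.7071) = (0.0000 + 8.3439, 0.0000 + -8.3439) = (8.3439, -8.3439)
link 1: phi[1] = -45 + -45 = -90 deg
  cos(-90 deg) = 0.0000, sin(-90 deg) = -1.0000
  joint[2] = (8.3439, -8.3439) + 9.4 * (0.0000, -1.0000) = (8.3439 + 0.0000, -8.3439 + -9.4000) = (8.3439, -17.7439)
link 2: phi[2] = -45 + -45 + 115 = 25 deg
  cos(25 deg) = 0.9063, sin(25 deg) = 0.4226
  joint[3] = (8.3439, -17.7439) + 7.1 * (0.9063, 0.4226) = (8.3439 + 6.4348, -17.7439 + 3.0006) = (14.7786, -14.7433)
link 3: phi[3] = -45 + -45 + 115 + 75 = 100 deg
  cos(100 deg) = -0.1736, sin(100 deg) = 0.9848
  joint[4] = (14.7786, -14.7433) + 8.3 * (-0.1736, 0.9848) = (14.7786 + -1.4413, -14.7433 + 8.1739) = (13.3374, -6.5694)
End effector: (13.3374, -6.5694)

Answer: 13.3374 -6.5694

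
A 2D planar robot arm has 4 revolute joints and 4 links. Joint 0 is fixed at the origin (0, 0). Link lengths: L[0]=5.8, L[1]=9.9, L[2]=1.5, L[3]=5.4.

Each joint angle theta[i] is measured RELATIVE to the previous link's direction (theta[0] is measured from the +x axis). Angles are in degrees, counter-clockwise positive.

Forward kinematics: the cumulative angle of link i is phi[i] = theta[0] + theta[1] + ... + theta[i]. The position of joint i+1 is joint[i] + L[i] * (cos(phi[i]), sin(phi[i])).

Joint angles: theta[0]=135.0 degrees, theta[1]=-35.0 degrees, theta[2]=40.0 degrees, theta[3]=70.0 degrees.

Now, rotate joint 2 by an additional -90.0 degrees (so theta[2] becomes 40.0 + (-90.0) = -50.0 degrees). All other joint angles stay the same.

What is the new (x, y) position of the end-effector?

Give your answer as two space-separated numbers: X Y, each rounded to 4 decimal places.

joint[0] = (0.0000, 0.0000)  (base)
link 0: phi[0] = 135 = 135 deg
  cos(135 deg) = -0.7071, sin(135 deg) = 0.7071
  joint[1] = (0.0000, 0.0000) + 5.8 * (-0.7071, 0.7071) = (0.0000 + -4.1012, 0.0000 + 4.1012) = (-4.1012, 4.1012)
link 1: phi[1] = 135 + -35 = 100 deg
  cos(100 deg) = -0.1736, sin(100 deg) = 0.9848
  joint[2] = (-4.1012, 4.1012) + 9.9 * (-0.1736, 0.9848) = (-4.1012 + -1.7191, 4.1012 + 9.7496) = (-5.8203, 13.8508)
link 2: phi[2] = 135 + -35 + -50 = 50 deg
  cos(50 deg) = 0.6428, sin(50 deg) = 0.7660
  joint[3] = (-5.8203, 13.8508) + 1.5 * (0.6428, 0.7660) = (-5.8203 + 0.9642, 13.8508 + 1.1491) = (-4.8562, 14.9999)
link 3: phi[3] = 135 + -35 + -50 + 70 = 120 deg
  cos(120 deg) = -0.5000, sin(120 deg) = 0.8660
  joint[4] = (-4.8562, 14.9999) + 5.4 * (-0.5000, 0.8660) = (-4.8562 + -2.7000, 14.9999 + 4.6765) = (-7.5562, 19.6764)
End effector: (-7.5562, 19.6764)

Answer: -7.5562 19.6764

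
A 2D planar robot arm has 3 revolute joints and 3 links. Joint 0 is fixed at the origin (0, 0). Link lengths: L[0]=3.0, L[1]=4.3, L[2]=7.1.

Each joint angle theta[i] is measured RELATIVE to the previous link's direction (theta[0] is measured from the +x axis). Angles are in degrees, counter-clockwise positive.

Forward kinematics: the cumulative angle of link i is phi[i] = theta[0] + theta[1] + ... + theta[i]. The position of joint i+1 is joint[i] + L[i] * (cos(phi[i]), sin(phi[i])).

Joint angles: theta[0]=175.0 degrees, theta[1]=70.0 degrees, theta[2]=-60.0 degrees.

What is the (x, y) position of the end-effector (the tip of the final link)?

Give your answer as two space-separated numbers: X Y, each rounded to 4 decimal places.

joint[0] = (0.0000, 0.0000)  (base)
link 0: phi[0] = 175 = 175 deg
  cos(175 deg) = -0.9962, sin(175 deg) = 0.0872
  joint[1] = (0.0000, 0.0000) + 3 * (-0.9962, 0.0872) = (0.0000 + -2.9886, 0.0000 + 0.2615) = (-2.9886, 0.2615)
link 1: phi[1] = 175 + 70 = 245 deg
  cos(245 deg) = -0.4226, sin(245 deg) = -0.9063
  joint[2] = (-2.9886, 0.2615) + 4.3 * (-0.4226, -0.9063) = (-2.9886 + -1.8173, 0.2615 + -3.8971) = (-4.8058, -3.6357)
link 2: phi[2] = 175 + 70 + -60 = 185 deg
  cos(185 deg) = -0.9962, sin(185 deg) = -0.0872
  joint[3] = (-4.8058, -3.6357) + 7.1 * (-0.9962, -0.0872) = (-4.8058 + -7.0730, -3.6357 + -0.6188) = (-11.8788, -4.2545)
End effector: (-11.8788, -4.2545)

Answer: -11.8788 -4.2545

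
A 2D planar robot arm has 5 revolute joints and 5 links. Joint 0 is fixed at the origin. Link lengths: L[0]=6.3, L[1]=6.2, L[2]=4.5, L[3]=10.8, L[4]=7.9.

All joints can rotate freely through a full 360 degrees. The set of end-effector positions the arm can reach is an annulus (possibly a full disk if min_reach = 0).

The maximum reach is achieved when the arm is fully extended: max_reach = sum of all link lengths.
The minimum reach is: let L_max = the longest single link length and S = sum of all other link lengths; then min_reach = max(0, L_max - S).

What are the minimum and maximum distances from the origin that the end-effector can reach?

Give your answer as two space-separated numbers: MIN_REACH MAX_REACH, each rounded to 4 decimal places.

Answer: 0.0000 35.7000

Derivation:
Link lengths: [6.3, 6.2, 4.5, 10.8, 7.9]
max_reach = 6.3 + 6.2 + 4.5 + 10.8 + 7.9 = 35.7
L_max = max([6.3, 6.2, 4.5, 10.8, 7.9]) = 10.8
S (sum of others) = 35.7 - 10.8 = 24.9
min_reach = max(0, 10.8 - 24.9) = max(0, -14.1) = 0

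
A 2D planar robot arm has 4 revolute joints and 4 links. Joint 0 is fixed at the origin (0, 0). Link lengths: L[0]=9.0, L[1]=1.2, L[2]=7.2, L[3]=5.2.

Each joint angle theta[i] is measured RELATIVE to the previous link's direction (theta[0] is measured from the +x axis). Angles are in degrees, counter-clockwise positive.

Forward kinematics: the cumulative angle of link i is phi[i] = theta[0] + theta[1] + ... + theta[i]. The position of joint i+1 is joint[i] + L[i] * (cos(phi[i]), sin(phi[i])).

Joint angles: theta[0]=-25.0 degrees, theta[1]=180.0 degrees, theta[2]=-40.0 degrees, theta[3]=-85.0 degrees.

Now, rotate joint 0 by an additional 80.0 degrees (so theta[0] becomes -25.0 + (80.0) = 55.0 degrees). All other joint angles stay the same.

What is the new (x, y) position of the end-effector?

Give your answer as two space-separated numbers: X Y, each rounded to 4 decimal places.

Answer: -4.2593 9.4123

Derivation:
joint[0] = (0.0000, 0.0000)  (base)
link 0: phi[0] = 55 = 55 deg
  cos(55 deg) = 0.5736, sin(55 deg) = 0.8192
  joint[1] = (0.0000, 0.0000) + 9 * (0.5736, 0.8192) = (0.0000 + 5.1622, 0.0000 + 7.3724) = (5.1622, 7.3724)
link 1: phi[1] = 55 + 180 = 235 deg
  cos(235 deg) = -0.5736, sin(235 deg) = -0.8192
  joint[2] = (5.1622, 7.3724) + 1.2 * (-0.5736, -0.8192) = (5.1622 + -0.6883, 7.3724 + -0.9830) = (4.4739, 6.3894)
link 2: phi[2] = 55 + 180 + -40 = 195 deg
  cos(195 deg) = -0.9659, sin(195 deg) = -0.2588
  joint[3] = (4.4739, 6.3894) + 7.2 * (-0.9659, -0.2588) = (4.4739 + -6.9547, 6.3894 + -1.8635) = (-2.4808, 4.5259)
link 3: phi[3] = 55 + 180 + -40 + -85 = 110 deg
  cos(110 deg) = -0.3420, sin(110 deg) = 0.9397
  joint[4] = (-2.4808, 4.5259) + 5.2 * (-0.3420, 0.9397) = (-2.4808 + -1.7785, 4.5259 + 4.8864) = (-4.2593, 9.4123)
End effector: (-4.2593, 9.4123)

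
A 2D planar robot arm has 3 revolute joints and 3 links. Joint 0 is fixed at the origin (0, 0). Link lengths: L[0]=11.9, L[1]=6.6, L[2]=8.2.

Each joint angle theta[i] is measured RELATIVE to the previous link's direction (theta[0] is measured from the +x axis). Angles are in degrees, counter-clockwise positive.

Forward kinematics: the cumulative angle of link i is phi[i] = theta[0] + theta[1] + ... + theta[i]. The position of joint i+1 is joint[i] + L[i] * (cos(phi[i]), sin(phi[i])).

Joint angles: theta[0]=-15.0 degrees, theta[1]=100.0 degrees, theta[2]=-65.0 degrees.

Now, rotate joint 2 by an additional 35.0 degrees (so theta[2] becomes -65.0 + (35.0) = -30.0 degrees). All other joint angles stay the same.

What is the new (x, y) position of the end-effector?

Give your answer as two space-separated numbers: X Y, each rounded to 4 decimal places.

joint[0] = (0.0000, 0.0000)  (base)
link 0: phi[0] = -15 = -15 deg
  cos(-15 deg) = 0.9659, sin(-15 deg) = -0.2588
  joint[1] = (0.0000, 0.0000) + 11.9 * (0.9659, -0.2588) = (0.0000 + 11.4945, 0.0000 + -3.0799) = (11.4945, -3.0799)
link 1: phi[1] = -15 + 100 = 85 deg
  cos(85 deg) = 0.0872, sin(85 deg) = 0.9962
  joint[2] = (11.4945, -3.0799) + 6.6 * (0.0872, 0.9962) = (11.4945 + 0.5752, -3.0799 + 6.5749) = (12.0697, 3.4949)
link 2: phi[2] = -15 + 100 + -30 = 55 deg
  cos(55 deg) = 0.5736, sin(55 deg) = 0.8192
  joint[3] = (12.0697, 3.4949) + 8.2 * (0.5736, 0.8192) = (12.0697 + 4.7033, 3.4949 + 6.7170) = (16.7731, 10.2120)
End effector: (16.7731, 10.2120)

Answer: 16.7731 10.2120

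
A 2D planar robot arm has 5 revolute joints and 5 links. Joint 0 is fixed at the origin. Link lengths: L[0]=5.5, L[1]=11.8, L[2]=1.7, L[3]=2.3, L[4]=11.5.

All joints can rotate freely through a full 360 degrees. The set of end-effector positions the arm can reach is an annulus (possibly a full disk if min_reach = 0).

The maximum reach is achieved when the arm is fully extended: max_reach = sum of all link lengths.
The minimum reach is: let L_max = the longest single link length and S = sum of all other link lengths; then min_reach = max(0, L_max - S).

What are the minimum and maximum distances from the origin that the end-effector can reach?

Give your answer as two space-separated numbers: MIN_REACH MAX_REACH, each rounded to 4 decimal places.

Answer: 0.0000 32.8000

Derivation:
Link lengths: [5.5, 11.8, 1.7, 2.3, 11.5]
max_reach = 5.5 + 11.8 + 1.7 + 2.3 + 11.5 = 32.8
L_max = max([5.5, 11.8, 1.7, 2.3, 11.5]) = 11.8
S (sum of others) = 32.8 - 11.8 = 21
min_reach = max(0, 11.8 - 21) = max(0, -9.2) = 0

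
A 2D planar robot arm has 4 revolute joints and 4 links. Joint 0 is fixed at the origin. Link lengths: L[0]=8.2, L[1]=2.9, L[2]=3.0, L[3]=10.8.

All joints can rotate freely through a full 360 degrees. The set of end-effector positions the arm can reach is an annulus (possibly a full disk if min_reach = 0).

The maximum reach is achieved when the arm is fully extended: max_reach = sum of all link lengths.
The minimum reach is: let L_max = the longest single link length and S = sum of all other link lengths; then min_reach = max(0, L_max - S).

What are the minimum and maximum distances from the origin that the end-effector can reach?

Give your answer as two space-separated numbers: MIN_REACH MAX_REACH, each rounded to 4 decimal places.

Link lengths: [8.2, 2.9, 3.0, 10.8]
max_reach = 8.2 + 2.9 + 3 + 10.8 = 24.9
L_max = max([8.2, 2.9, 3.0, 10.8]) = 10.8
S (sum of others) = 24.9 - 10.8 = 14.1
min_reach = max(0, 10.8 - 14.1) = max(0, -3.3) = 0

Answer: 0.0000 24.9000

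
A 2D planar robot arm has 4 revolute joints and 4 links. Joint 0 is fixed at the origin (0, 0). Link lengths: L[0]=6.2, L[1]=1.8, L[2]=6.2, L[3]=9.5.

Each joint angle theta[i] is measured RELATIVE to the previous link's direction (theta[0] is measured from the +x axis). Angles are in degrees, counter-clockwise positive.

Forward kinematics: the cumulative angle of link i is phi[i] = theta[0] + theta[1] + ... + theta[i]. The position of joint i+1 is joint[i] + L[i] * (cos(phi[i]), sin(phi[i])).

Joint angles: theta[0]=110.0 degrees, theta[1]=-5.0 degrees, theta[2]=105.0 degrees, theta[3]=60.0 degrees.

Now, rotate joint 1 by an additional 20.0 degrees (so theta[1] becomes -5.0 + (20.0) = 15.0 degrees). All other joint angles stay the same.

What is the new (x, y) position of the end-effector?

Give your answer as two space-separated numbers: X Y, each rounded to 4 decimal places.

Answer: -3.8891 -6.3760

Derivation:
joint[0] = (0.0000, 0.0000)  (base)
link 0: phi[0] = 110 = 110 deg
  cos(110 deg) = -0.3420, sin(110 deg) = 0.9397
  joint[1] = (0.0000, 0.0000) + 6.2 * (-0.3420, 0.9397) = (0.0000 + -2.1205, 0.0000 + 5.8261) = (-2.1205, 5.8261)
link 1: phi[1] = 110 + 15 = 125 deg
  cos(125 deg) = -0.5736, sin(125 deg) = 0.8192
  joint[2] = (-2.1205, 5.8261) + 1.8 * (-0.5736, 0.8192) = (-2.1205 + -1.0324, 5.8261 + 1.4745) = (-3.1530, 7.3006)
link 2: phi[2] = 110 + 15 + 105 = 230 deg
  cos(230 deg) = -0.6428, sin(230 deg) = -0.7660
  joint[3] = (-3.1530, 7.3006) + 6.2 * (-0.6428, -0.7660) = (-3.1530 + -3.9853, 7.3006 + -4.7495) = (-7.1382, 2.5511)
link 3: phi[3] = 110 + 15 + 105 + 60 = 290 deg
  cos(290 deg) = 0.3420, sin(290 deg) = -0.9397
  joint[4] = (-7.1382, 2.5511) + 9.5 * (0.3420, -0.9397) = (-7.1382 + 3.2492, 2.5511 + -8.9271) = (-3.8891, -6.3760)
End effector: (-3.8891, -6.3760)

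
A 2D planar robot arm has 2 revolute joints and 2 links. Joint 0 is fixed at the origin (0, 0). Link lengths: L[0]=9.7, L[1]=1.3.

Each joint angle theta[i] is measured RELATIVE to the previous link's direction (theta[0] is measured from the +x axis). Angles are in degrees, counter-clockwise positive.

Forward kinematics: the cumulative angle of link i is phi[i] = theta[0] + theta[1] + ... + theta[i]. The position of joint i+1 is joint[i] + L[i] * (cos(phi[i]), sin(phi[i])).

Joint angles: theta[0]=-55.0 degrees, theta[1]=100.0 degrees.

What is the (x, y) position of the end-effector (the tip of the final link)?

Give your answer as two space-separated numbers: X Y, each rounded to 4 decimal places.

joint[0] = (0.0000, 0.0000)  (base)
link 0: phi[0] = -55 = -55 deg
  cos(-55 deg) = 0.5736, sin(-55 deg) = -0.8192
  joint[1] = (0.0000, 0.0000) + 9.7 * (0.5736, -0.8192) = (0.0000 + 5.5637, 0.0000 + -7.9458) = (5.5637, -7.9458)
link 1: phi[1] = -55 + 100 = 45 deg
  cos(45 deg) = 0.7071, sin(45 deg) = 0.7071
  joint[2] = (5.5637, -7.9458) + 1.3 * (0.7071, 0.7071) = (5.5637 + 0.9192, -7.9458 + 0.9192) = (6.4829, -7.0265)
End effector: (6.4829, -7.0265)

Answer: 6.4829 -7.0265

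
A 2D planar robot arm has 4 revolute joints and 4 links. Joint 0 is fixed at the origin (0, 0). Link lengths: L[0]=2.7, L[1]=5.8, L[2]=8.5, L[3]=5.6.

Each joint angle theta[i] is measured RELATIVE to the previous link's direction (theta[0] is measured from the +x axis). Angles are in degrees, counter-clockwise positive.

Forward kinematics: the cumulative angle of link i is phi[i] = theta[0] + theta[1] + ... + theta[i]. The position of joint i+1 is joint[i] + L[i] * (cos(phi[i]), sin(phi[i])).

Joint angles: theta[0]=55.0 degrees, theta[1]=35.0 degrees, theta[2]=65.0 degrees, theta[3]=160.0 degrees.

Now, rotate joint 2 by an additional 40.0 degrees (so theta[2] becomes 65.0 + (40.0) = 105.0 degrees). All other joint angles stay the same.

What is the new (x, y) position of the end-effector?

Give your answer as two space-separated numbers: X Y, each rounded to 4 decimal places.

Answer: -1.0830 5.3237

Derivation:
joint[0] = (0.0000, 0.0000)  (base)
link 0: phi[0] = 55 = 55 deg
  cos(55 deg) = 0.5736, sin(55 deg) = 0.8192
  joint[1] = (0.0000, 0.0000) + 2.7 * (0.5736, 0.8192) = (0.0000 + 1.5487, 0.0000 + 2.2117) = (1.5487, 2.2117)
link 1: phi[1] = 55 + 35 = 90 deg
  cos(90 deg) = 0.0000, sin(90 deg) = 1.0000
  joint[2] = (1.5487, 2.2117) + 5.8 * (0.0000, 1.0000) = (1.5487 + 0.0000, 2.2117 + 5.8000) = (1.5487, 8.0117)
link 2: phi[2] = 55 + 35 + 105 = 195 deg
  cos(195 deg) = -0.9659, sin(195 deg) = -0.2588
  joint[3] = (1.5487, 8.0117) + 8.5 * (-0.9659, -0.2588) = (1.5487 + -8.2104, 8.0117 + -2.2000) = (-6.6617, 5.8117)
link 3: phi[3] = 55 + 35 + 105 + 160 = 355 deg
  cos(355 deg) = 0.9962, sin(355 deg) = -0.0872
  joint[4] = (-6.6617, 5.8117) + 5.6 * (0.9962, -0.0872) = (-6.6617 + 5.5787, 5.8117 + -0.4881) = (-1.0830, 5.3237)
End effector: (-1.0830, 5.3237)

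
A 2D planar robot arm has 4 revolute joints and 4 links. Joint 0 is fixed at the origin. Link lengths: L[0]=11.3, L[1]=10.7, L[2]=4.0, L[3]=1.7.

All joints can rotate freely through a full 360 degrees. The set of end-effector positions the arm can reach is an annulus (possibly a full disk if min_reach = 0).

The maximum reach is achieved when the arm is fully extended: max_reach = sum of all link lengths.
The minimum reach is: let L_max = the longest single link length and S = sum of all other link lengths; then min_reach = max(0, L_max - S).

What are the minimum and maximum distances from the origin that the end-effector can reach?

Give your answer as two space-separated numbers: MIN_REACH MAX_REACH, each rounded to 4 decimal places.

Link lengths: [11.3, 10.7, 4.0, 1.7]
max_reach = 11.3 + 10.7 + 4 + 1.7 = 27.7
L_max = max([11.3, 10.7, 4.0, 1.7]) = 11.3
S (sum of others) = 27.7 - 11.3 = 16.4
min_reach = max(0, 11.3 - 16.4) = max(0, -5.1) = 0

Answer: 0.0000 27.7000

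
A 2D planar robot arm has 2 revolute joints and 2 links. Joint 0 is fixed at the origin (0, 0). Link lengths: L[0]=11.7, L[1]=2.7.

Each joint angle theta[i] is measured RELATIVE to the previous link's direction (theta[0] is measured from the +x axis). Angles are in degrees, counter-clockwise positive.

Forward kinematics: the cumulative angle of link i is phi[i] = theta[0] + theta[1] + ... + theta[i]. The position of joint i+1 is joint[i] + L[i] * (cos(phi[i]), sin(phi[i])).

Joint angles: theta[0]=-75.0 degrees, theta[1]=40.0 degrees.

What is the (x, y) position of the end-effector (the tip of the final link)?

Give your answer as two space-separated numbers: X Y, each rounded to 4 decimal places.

Answer: 5.2399 -12.8500

Derivation:
joint[0] = (0.0000, 0.0000)  (base)
link 0: phi[0] = -75 = -75 deg
  cos(-75 deg) = 0.2588, sin(-75 deg) = -0.9659
  joint[1] = (0.0000, 0.0000) + 11.7 * (0.2588, -0.9659) = (0.0000 + 3.0282, 0.0000 + -11.3013) = (3.0282, -11.3013)
link 1: phi[1] = -75 + 40 = -35 deg
  cos(-35 deg) = 0.8192, sin(-35 deg) = -0.5736
  joint[2] = (3.0282, -11.3013) + 2.7 * (0.8192, -0.5736) = (3.0282 + 2.2117, -11.3013 + -1.5487) = (5.2399, -12.8500)
End effector: (5.2399, -12.8500)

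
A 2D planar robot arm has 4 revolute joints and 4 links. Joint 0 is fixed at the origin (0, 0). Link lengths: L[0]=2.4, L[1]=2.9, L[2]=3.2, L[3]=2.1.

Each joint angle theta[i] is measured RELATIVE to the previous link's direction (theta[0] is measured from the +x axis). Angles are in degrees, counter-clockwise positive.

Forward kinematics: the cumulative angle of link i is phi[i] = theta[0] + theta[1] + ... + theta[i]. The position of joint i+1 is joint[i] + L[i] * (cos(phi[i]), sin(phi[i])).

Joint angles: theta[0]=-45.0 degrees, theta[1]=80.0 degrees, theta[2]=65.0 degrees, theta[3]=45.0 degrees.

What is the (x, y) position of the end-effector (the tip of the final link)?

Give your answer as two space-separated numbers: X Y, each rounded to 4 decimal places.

joint[0] = (0.0000, 0.0000)  (base)
link 0: phi[0] = -45 = -45 deg
  cos(-45 deg) = 0.7071, sin(-45 deg) = -0.7071
  joint[1] = (0.0000, 0.0000) + 2.4 * (0.7071, -0.7071) = (0.0000 + 1.6971, 0.0000 + -1.6971) = (1.6971, -1.6971)
link 1: phi[1] = -45 + 80 = 35 deg
  cos(35 deg) = 0.8192, sin(35 deg) = 0.5736
  joint[2] = (1.6971, -1.6971) + 2.9 * (0.8192, 0.5736) = (1.6971 + 2.3755, -1.6971 + 1.6634) = (4.0726, -0.0337)
link 2: phi[2] = -45 + 80 + 65 = 100 deg
  cos(100 deg) = -0.1736, sin(100 deg) = 0.9848
  joint[3] = (4.0726, -0.0337) + 3.2 * (-0.1736, 0.9848) = (4.0726 + -0.5557, -0.0337 + 3.1514) = (3.5169, 3.1177)
link 3: phi[3] = -45 + 80 + 65 + 45 = 145 deg
  cos(145 deg) = -0.8192, sin(145 deg) = 0.5736
  joint[4] = (3.5169, 3.1177) + 2.1 * (-0.8192, 0.5736) = (3.5169 + -1.7202, 3.1177 + 1.2045) = (1.7967, 4.3222)
End effector: (1.7967, 4.3222)

Answer: 1.7967 4.3222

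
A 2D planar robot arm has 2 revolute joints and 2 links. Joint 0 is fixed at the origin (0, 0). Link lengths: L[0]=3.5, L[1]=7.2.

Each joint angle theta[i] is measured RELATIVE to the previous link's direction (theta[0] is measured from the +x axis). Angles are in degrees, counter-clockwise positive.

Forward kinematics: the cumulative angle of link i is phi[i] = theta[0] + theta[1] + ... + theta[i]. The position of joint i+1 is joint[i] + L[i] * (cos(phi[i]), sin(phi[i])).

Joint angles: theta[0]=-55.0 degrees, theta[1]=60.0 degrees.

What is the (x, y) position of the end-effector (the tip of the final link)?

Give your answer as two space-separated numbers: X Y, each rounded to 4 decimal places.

Answer: 9.1801 -2.2395

Derivation:
joint[0] = (0.0000, 0.0000)  (base)
link 0: phi[0] = -55 = -55 deg
  cos(-55 deg) = 0.5736, sin(-55 deg) = -0.8192
  joint[1] = (0.0000, 0.0000) + 3.5 * (0.5736, -0.8192) = (0.0000 + 2.0075, 0.0000 + -2.8670) = (2.0075, -2.8670)
link 1: phi[1] = -55 + 60 = 5 deg
  cos(5 deg) = 0.9962, sin(5 deg) = 0.0872
  joint[2] = (2.0075, -2.8670) + 7.2 * (0.9962, 0.0872) = (2.0075 + 7.1726, -2.8670 + 0.6275) = (9.1801, -2.2395)
End effector: (9.1801, -2.2395)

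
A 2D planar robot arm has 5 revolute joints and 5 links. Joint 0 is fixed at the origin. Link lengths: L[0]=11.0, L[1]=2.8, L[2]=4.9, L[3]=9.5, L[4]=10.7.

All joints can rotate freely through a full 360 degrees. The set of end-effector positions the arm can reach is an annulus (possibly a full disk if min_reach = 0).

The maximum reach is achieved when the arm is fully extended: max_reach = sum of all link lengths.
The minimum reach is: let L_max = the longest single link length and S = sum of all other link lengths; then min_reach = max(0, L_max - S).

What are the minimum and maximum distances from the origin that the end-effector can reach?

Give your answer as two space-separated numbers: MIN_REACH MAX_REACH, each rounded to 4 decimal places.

Link lengths: [11.0, 2.8, 4.9, 9.5, 10.7]
max_reach = 11 + 2.8 + 4.9 + 9.5 + 10.7 = 38.9
L_max = max([11.0, 2.8, 4.9, 9.5, 10.7]) = 11
S (sum of others) = 38.9 - 11 = 27.9
min_reach = max(0, 11 - 27.9) = max(0, -16.9) = 0

Answer: 0.0000 38.9000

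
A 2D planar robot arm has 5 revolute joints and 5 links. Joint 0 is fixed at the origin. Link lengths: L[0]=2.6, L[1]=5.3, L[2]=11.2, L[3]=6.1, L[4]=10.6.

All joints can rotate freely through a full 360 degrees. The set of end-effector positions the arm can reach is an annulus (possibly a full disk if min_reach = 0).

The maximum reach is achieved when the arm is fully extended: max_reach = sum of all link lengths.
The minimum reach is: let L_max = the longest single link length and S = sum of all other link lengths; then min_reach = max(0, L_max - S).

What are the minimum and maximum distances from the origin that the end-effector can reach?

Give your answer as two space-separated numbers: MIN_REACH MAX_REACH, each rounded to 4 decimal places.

Answer: 0.0000 35.8000

Derivation:
Link lengths: [2.6, 5.3, 11.2, 6.1, 10.6]
max_reach = 2.6 + 5.3 + 11.2 + 6.1 + 10.6 = 35.8
L_max = max([2.6, 5.3, 11.2, 6.1, 10.6]) = 11.2
S (sum of others) = 35.8 - 11.2 = 24.6
min_reach = max(0, 11.2 - 24.6) = max(0, -13.4) = 0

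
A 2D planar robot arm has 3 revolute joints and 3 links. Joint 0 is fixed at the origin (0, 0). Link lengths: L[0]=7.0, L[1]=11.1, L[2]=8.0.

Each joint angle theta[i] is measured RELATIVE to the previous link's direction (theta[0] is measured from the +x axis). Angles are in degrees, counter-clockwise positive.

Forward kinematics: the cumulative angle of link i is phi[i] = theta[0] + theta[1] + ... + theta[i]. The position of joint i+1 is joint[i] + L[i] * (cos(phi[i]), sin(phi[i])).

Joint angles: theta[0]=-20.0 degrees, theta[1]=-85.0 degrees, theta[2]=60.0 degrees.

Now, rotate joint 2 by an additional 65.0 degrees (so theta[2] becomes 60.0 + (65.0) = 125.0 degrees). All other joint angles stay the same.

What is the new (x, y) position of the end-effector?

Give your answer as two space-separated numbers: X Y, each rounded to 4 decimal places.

joint[0] = (0.0000, 0.0000)  (base)
link 0: phi[0] = -20 = -20 deg
  cos(-20 deg) = 0.9397, sin(-20 deg) = -0.3420
  joint[1] = (0.0000, 0.0000) + 7 * (0.9397, -0.3420) = (0.0000 + 6.5778, 0.0000 + -2.3941) = (6.5778, -2.3941)
link 1: phi[1] = -20 + -85 = -105 deg
  cos(-105 deg) = -0.2588, sin(-105 deg) = -0.9659
  joint[2] = (6.5778, -2.3941) + 11.1 * (-0.2588, -0.9659) = (6.5778 + -2.8729, -2.3941 + -10.7218) = (3.7050, -13.1159)
link 2: phi[2] = -20 + -85 + 125 = 20 deg
  cos(20 deg) = 0.9397, sin(20 deg) = 0.3420
  joint[3] = (3.7050, -13.1159) + 8 * (0.9397, 0.3420) = (3.7050 + 7.5175, -13.1159 + 2.7362) = (11.2225, -10.3798)
End effector: (11.2225, -10.3798)

Answer: 11.2225 -10.3798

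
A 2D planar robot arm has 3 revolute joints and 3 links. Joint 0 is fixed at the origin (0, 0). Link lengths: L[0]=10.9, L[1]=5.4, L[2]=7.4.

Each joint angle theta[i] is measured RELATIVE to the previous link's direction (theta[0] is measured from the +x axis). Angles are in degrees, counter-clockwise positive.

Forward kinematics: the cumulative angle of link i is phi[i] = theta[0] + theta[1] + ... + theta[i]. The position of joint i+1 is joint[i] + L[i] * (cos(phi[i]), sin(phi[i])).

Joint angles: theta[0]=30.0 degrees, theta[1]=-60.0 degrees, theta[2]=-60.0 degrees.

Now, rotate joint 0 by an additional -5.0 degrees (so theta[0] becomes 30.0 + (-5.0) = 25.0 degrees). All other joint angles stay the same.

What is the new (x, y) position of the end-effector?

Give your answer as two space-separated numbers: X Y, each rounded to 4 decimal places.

Answer: 13.6572 -5.8626

Derivation:
joint[0] = (0.0000, 0.0000)  (base)
link 0: phi[0] = 25 = 25 deg
  cos(25 deg) = 0.9063, sin(25 deg) = 0.4226
  joint[1] = (0.0000, 0.0000) + 10.9 * (0.9063, 0.4226) = (0.0000 + 9.8788, 0.0000 + 4.6065) = (9.8788, 4.6065)
link 1: phi[1] = 25 + -60 = -35 deg
  cos(-35 deg) = 0.8192, sin(-35 deg) = -0.5736
  joint[2] = (9.8788, 4.6065) + 5.4 * (0.8192, -0.5736) = (9.8788 + 4.4234, 4.6065 + -3.0973) = (14.3022, 1.5092)
link 2: phi[2] = 25 + -60 + -60 = -95 deg
  cos(-95 deg) = -0.0872, sin(-95 deg) = -0.9962
  joint[3] = (14.3022, 1.5092) + 7.4 * (-0.0872, -0.9962) = (14.3022 + -0.6450, 1.5092 + -7.3718) = (13.6572, -5.8626)
End effector: (13.6572, -5.8626)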